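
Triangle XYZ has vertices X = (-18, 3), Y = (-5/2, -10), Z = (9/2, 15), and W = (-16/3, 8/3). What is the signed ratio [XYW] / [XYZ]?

1/3

[XYZ] = ½·((-18)·(-10−15) + (-5/2)·(15−3) + (9/2)·(3−(-10))) = ½·(450 − 30 + 117/2) = 957/4.
[XYW] = ½·((-18)·(-10−(8/3)) + (-5/2)·(8/3−3) + (-16/3)·(3−(-10))) = ½·(228 + 5/6 − 208/3) = 319/4, so the ratio is (319/4)/(957/4) = 1/3.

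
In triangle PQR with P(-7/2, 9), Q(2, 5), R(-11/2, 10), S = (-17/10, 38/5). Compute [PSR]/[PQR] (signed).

[PQR] = ½·((-7/2)·(5−10) + 2·(10−9) + (-11/2)·(9−5)) = ½·(35/2 + 2 − 22) = -5/4.
[PSR] = ½·((-7/2)·(38/5−10) + (-17/10)·(10−9) + (-11/2)·(9−(38/5))) = ½·(42/5 − 17/10 − 77/10) = -1/2, so the ratio is (-1/2)/(-5/4) = 2/5.

2/5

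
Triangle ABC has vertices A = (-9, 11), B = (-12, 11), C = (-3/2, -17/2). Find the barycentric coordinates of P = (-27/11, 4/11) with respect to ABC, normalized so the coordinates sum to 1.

Signed area of the reference triangle: [ABC] = ½·((-9)·(11−(-17/2)) + (-12)·(-17/2−11) + (-3/2)·(11−11)) = ½·(-351/2 + 234 + 0) = 117/4.
[PBC] = ½·((-27/11)·(11−(-17/2)) + (-12)·(-17/2−(4/11)) + (-3/2)·(4/11−11)) = ½·(-1053/22 + 1170/11 + 351/22) = 819/22, so the A-coordinate is (819/22)/(117/4) = 14/11.
[APC] = ½·((-9)·(4/11−(-17/2)) + (-27/11)·(-17/2−11) + (-3/2)·(11−(4/11))) = ½·(-1755/22 + 1053/22 − 351/22) = -1053/44, so the B-coordinate is -9/11.
[ABP] = ½·((-9)·(11−(4/11)) + (-12)·(4/11−11) + (-27/11)·(11−11)) = ½·(-1053/11 + 1404/11 + 0) = 351/22, so the C-coordinate is 6/11.

(14/11, -9/11, 6/11)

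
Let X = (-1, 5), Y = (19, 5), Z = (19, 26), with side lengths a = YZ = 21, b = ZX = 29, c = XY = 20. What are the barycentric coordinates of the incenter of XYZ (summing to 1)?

(3/10, 29/70, 2/7)

The incenter has barycentric coordinates proportional to the opposite side lengths: (21 : 29 : 20).
Normalizing by 21+29+20 = 70 gives (3/10, 29/70, 2/7).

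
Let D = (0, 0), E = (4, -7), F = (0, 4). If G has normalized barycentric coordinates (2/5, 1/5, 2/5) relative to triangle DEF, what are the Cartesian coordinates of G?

G = (2/5)·D + (1/5)·E + (2/5)·F.
x-coordinate: (2/5)·0 + (1/5)·4 + (2/5)·0 = 4/5.
y-coordinate: (2/5)·0 + (1/5)·(-7) + (2/5)·4 = 1/5.

(4/5, 1/5)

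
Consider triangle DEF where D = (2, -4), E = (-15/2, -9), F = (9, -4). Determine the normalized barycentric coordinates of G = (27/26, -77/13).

Signed area of the reference triangle: [DEF] = ½·(2·(-9−(-4)) + (-15/2)·(-4−(-4)) + 9·(-4−(-9))) = ½·(-10 + 0 + 45) = 35/2.
[GEF] = ½·((27/26)·(-9−(-4)) + (-15/2)·(-4−(-77/13)) + 9·(-77/13−(-9))) = ½·(-135/26 − 375/26 + 360/13) = 105/26, so the D-coordinate is (105/26)/(35/2) = 3/13.
[DGF] = ½·(2·(-77/13−(-4)) + (27/26)·(-4−(-4)) + 9·(-4−(-77/13))) = ½·(-50/13 + 0 + 225/13) = 175/26, so the E-coordinate is 5/13.
[DEG] = ½·(2·(-9−(-77/13)) + (-15/2)·(-77/13−(-4)) + (27/26)·(-4−(-9))) = ½·(-80/13 + 375/26 + 135/26) = 175/26, so the F-coordinate is 5/13.

(3/13, 5/13, 5/13)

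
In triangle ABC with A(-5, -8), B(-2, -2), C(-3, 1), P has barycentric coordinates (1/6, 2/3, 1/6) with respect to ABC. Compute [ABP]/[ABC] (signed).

1/6

The signed ratio [ABP]/[ABC] equals the barycentric coordinate of P at vertex C, which is 1/6.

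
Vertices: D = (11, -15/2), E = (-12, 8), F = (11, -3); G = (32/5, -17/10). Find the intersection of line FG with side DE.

Barycentric coordinates of G with respect to DEF: (1/5, 1/5, 3/5).
On side DE the F-coordinate is zero; dropping G's F-weight 3/5 and renormalizing the remaining 1/5 : 1/5 gives weights 1/2, 1/2 on D, E.
H = (1/2)·(11, -15/2) + (1/2)·(-12, 8) = (-1/2, 1/4).

(-1/2, 1/4)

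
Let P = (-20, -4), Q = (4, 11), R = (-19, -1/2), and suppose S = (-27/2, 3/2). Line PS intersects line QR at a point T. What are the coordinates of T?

Barycentric coordinates of S with respect to PQR: (1/4, 1/4, 1/2).
On side QR the P-coordinate is zero; dropping S's P-weight 1/4 and renormalizing the remaining 1/4 : 1/2 gives weights 1/3, 2/3 on Q, R.
T = (1/3)·(4, 11) + (2/3)·(-19, -1/2) = (-34/3, 10/3).

(-34/3, 10/3)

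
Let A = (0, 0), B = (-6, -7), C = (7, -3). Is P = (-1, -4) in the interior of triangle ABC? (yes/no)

Barycentric coordinates of P: (19/67, 31/67, 17/67).
The three coordinates are positive, positive, positive; a point is interior exactly when all three are positive.

yes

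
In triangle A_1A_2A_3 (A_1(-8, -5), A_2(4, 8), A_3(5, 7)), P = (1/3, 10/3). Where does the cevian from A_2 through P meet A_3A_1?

Barycentric coordinates of P with respect to A_1A_2A_3: (1/3, 1/3, 1/3).
On side A_3A_1 the A_2-coordinate is zero; dropping P's A_2-weight 1/3 and renormalizing the remaining 1/3 : 1/3 gives weights 1/2, 1/2 on A_3, A_1.
Q = (1/2)·(5, 7) + (1/2)·(-8, -5) = (-3/2, 1).

(-3/2, 1)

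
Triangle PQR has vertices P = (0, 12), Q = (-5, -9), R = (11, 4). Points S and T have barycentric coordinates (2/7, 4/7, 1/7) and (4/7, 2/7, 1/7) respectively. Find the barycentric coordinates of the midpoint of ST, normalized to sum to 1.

(3/7, 3/7, 1/7)

Since both coordinate triples sum to 1, the midpoint's barycentrics are the componentwise average.
(2/7+4/7)/2 = 3/7; similarly 3/7 and 1/7.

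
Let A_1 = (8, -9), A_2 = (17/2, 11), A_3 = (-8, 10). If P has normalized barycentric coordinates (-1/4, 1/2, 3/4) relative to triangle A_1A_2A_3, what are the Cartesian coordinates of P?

P = (-1/4)·A_1 + (1/2)·A_2 + (3/4)·A_3.
x-coordinate: (-1/4)·8 + (1/2)·(17/2) + (3/4)·(-8) = -15/4.
y-coordinate: (-1/4)·(-9) + (1/2)·11 + (3/4)·10 = 61/4.

(-15/4, 61/4)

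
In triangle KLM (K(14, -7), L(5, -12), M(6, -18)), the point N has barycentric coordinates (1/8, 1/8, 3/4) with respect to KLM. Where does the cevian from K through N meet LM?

(41/7, -120/7)

Line KN meets LM where the K-coordinate vanishes; zeroing N's K-weight and renormalizing leaves L, M-weights 1/8 : 3/4 → (1/7, 6/7).
So J = (1/7)·L + (6/7)·M = (41/7, -120/7).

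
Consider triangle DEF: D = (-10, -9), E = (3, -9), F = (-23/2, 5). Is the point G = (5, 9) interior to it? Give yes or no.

no

Barycentric coordinates of G: (-289/182, 237/182, 9/7).
The three coordinates are negative, positive, positive; a point is interior exactly when all three are positive.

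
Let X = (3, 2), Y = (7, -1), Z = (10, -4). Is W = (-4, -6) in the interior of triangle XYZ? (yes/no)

Barycentric coordinates of W: (16, -98/3, 53/3).
The three coordinates are positive, negative, positive; a point is interior exactly when all three are positive.

no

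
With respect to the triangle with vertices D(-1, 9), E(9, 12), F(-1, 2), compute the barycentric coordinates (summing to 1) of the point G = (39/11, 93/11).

Signed area of the reference triangle: [DEF] = ½·((-1)·(12−2) + 9·(2−9) + (-1)·(9−12)) = ½·(-10 − 63 + 3) = -35.
[GEF] = ½·((39/11)·(12−2) + 9·(2−(93/11)) + (-1)·(93/11−12)) = ½·(390/11 − 639/11 + 39/11) = -105/11, so the D-coordinate is (-105/11)/(-35) = 3/11.
[DGF] = ½·((-1)·(93/11−2) + (39/11)·(2−9) + (-1)·(9−(93/11))) = ½·(-71/11 − 273/11 − 6/11) = -175/11, so the E-coordinate is 5/11.
[DEG] = ½·((-1)·(12−(93/11)) + 9·(93/11−9) + (39/11)·(9−12)) = ½·(-39/11 − 54/11 − 117/11) = -105/11, so the F-coordinate is 3/11.

(3/11, 5/11, 3/11)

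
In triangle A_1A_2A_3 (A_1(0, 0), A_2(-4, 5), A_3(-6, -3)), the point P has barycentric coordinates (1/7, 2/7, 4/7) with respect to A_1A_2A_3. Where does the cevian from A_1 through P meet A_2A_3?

Line A_1P meets A_2A_3 where the A_1-coordinate vanishes; zeroing P's A_1-weight and renormalizing leaves A_2, A_3-weights 2/7 : 4/7 → (1/3, 2/3).
So Q = (1/3)·A_2 + (2/3)·A_3 = (-16/3, -1/3).

(-16/3, -1/3)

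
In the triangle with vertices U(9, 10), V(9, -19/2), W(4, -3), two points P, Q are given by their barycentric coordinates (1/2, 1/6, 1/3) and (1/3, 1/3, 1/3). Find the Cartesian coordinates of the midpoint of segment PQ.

Barycentric coordinates of the midpoint are the average: (5/12, 1/4, 1/3).
Converting: (5/12)·U + (1/4)·V + (1/3)·W = (22/3, 19/24).

(22/3, 19/24)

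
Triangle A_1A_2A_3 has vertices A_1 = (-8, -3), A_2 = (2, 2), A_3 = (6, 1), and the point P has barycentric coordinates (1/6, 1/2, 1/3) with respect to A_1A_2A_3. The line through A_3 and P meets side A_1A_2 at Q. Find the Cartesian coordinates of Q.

Line A_3P meets A_1A_2 where the A_3-coordinate vanishes; zeroing P's A_3-weight and renormalizing leaves A_1, A_2-weights 1/6 : 1/2 → (1/4, 3/4).
So Q = (1/4)·A_1 + (3/4)·A_2 = (-1/2, 3/4).

(-1/2, 3/4)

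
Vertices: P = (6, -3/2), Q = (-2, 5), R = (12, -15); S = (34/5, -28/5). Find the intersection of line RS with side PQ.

(10/3, 2/3)

Barycentric coordinates of S with respect to PQR: (2/5, 1/5, 2/5).
On side PQ the R-coordinate is zero; dropping S's R-weight 2/5 and renormalizing the remaining 2/5 : 1/5 gives weights 2/3, 1/3 on P, Q.
T = (2/3)·(6, -3/2) + (1/3)·(-2, 5) = (10/3, 2/3).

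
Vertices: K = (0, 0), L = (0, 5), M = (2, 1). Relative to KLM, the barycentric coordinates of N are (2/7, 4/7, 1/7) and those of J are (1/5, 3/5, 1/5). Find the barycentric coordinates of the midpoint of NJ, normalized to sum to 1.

(17/70, 41/70, 6/35)

Since both coordinate triples sum to 1, the midpoint's barycentrics are the componentwise average.
(2/7+1/5)/2 = 17/70; similarly 41/70 and 6/35.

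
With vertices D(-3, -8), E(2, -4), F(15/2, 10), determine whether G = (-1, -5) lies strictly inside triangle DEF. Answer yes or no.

Barycentric coordinates of G: (73/96, 3/32, 7/48).
The three coordinates are positive, positive, positive; a point is interior exactly when all three are positive.

yes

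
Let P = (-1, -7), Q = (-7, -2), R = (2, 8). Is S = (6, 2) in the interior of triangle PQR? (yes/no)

Barycentric coordinates of S: (94/105, -26/35, 89/105).
The three coordinates are positive, negative, positive; a point is interior exactly when all three are positive.

no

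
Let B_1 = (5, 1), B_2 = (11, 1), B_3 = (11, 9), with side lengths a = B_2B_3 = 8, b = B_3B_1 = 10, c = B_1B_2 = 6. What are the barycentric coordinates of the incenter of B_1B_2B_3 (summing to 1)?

The incenter has barycentric coordinates proportional to the opposite side lengths: (8 : 10 : 6).
Normalizing by 8+10+6 = 24 gives (1/3, 5/12, 1/4).

(1/3, 5/12, 1/4)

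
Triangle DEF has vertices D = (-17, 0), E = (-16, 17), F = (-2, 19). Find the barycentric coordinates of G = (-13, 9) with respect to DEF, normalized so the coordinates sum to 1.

Signed area of the reference triangle: [DEF] = ½·((-17)·(17−19) + (-16)·(19−0) + (-2)·(0−17)) = ½·(34 − 304 + 34) = -118.
[GEF] = ½·((-13)·(17−19) + (-16)·(19−9) + (-2)·(9−17)) = ½·(26 − 160 + 16) = -59, so the D-coordinate is (-59)/(-118) = 1/2.
[DGF] = ½·((-17)·(9−19) + (-13)·(19−0) + (-2)·(0−9)) = ½·(170 − 247 + 18) = -59/2, so the E-coordinate is 1/4.
[DEG] = ½·((-17)·(17−9) + (-16)·(9−0) + (-13)·(0−17)) = ½·(-136 − 144 + 221) = -59/2, so the F-coordinate is 1/4.

(1/2, 1/4, 1/4)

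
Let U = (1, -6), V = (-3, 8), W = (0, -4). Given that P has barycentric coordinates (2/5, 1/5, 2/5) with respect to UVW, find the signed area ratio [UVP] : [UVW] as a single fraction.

The signed ratio [UVP]/[UVW] equals the barycentric coordinate of P at vertex W, which is 2/5.

2/5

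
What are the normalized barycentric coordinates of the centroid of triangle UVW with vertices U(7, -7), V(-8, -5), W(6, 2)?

(1/3, 1/3, 1/3)

The centroid is the average of the vertices, so each weight is 1/3.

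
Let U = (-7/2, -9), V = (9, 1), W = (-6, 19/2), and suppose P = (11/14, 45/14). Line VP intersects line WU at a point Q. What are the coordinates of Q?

(-43/8, 39/8)

Barycentric coordinates of P with respect to UVW: (1/7, 3/7, 3/7).
On side WU the V-coordinate is zero; dropping P's V-weight 3/7 and renormalizing the remaining 3/7 : 1/7 gives weights 3/4, 1/4 on W, U.
Q = (3/4)·(-6, 19/2) + (1/4)·(-7/2, -9) = (-43/8, 39/8).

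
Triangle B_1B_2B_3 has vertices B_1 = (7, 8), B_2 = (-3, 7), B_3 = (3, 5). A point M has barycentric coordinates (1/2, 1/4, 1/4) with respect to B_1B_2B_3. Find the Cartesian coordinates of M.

M = (1/2)·B_1 + (1/4)·B_2 + (1/4)·B_3.
x-coordinate: (1/2)·7 + (1/4)·(-3) + (1/4)·3 = 7/2.
y-coordinate: (1/2)·8 + (1/4)·7 + (1/4)·5 = 7.

(7/2, 7)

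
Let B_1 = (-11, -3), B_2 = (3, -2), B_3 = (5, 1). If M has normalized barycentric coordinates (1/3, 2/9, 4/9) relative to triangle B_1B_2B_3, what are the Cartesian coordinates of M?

(-7/9, -1)

M = (1/3)·B_1 + (2/9)·B_2 + (4/9)·B_3.
x-coordinate: (1/3)·(-11) + (2/9)·3 + (4/9)·5 = -7/9.
y-coordinate: (1/3)·(-3) + (2/9)·(-2) + (4/9)·1 = -1.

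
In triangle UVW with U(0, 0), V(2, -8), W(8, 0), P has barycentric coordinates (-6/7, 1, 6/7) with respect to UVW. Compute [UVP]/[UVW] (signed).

The signed ratio [UVP]/[UVW] equals the barycentric coordinate of P at vertex W, which is 6/7.

6/7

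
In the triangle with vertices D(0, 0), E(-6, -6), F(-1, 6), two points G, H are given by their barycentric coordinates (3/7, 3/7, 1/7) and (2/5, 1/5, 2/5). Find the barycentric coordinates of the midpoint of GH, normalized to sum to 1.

(29/70, 11/35, 19/70)

Since both coordinate triples sum to 1, the midpoint's barycentrics are the componentwise average.
(3/7+2/5)/2 = 29/70; similarly 11/35 and 19/70.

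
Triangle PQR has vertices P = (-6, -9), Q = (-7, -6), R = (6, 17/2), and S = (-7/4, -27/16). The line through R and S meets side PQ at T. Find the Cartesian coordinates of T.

(-32/5, -39/5)

Barycentric coordinates of S with respect to PQR: (3/8, 1/4, 3/8).
On side PQ the R-coordinate is zero; dropping S's R-weight 3/8 and renormalizing the remaining 3/8 : 1/4 gives weights 3/5, 2/5 on P, Q.
T = (3/5)·(-6, -9) + (2/5)·(-7, -6) = (-32/5, -39/5).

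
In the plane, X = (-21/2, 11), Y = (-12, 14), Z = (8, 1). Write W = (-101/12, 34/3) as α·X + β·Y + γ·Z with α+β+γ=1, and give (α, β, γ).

Signed area of the reference triangle: [XYZ] = ½·((-21/2)·(14−1) + (-12)·(1−11) + 8·(11−14)) = ½·(-273/2 + 120 − 24) = -81/4.
[WYZ] = ½·((-101/12)·(14−1) + (-12)·(1−(34/3)) + 8·(34/3−14)) = ½·(-1313/12 + 124 − 64/3) = -27/8, so the X-coordinate is (-27/8)/(-81/4) = 1/6.
[XWZ] = ½·((-21/2)·(34/3−1) + (-101/12)·(1−11) + 8·(11−(34/3))) = ½·(-217/2 + 505/6 − 8/3) = -27/2, so the Y-coordinate is 2/3.
[XYW] = ½·((-21/2)·(14−(34/3)) + (-12)·(34/3−11) + (-101/12)·(11−14)) = ½·(-28 − 4 + 101/4) = -27/8, so the Z-coordinate is 1/6.

(1/6, 2/3, 1/6)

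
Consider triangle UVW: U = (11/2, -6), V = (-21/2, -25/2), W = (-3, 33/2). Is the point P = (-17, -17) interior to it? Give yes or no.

no

Barycentric coordinates of P: (-619/1661, 2399/1661, -119/1661).
The three coordinates are negative, positive, negative; a point is interior exactly when all three are positive.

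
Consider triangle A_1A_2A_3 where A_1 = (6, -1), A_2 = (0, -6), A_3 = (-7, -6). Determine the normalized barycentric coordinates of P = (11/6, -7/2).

Signed area of the reference triangle: [A_1A_2A_3] = ½·(6·(-6−(-6)) + 0·(-6−(-1)) + (-7)·(-1−(-6))) = ½·(0 + 0 − 35) = -35/2.
[PA_2A_3] = ½·((11/6)·(-6−(-6)) + 0·(-6−(-7/2)) + (-7)·(-7/2−(-6))) = ½·(0 + 0 − 35/2) = -35/4, so the A_1-coordinate is (-35/4)/(-35/2) = 1/2.
[A_1PA_3] = ½·(6·(-7/2−(-6)) + (11/6)·(-6−(-1)) + (-7)·(-1−(-7/2))) = ½·(15 − 55/6 − 35/2) = -35/6, so the A_2-coordinate is 1/3.
[A_1A_2P] = ½·(6·(-6−(-7/2)) + 0·(-7/2−(-1)) + (11/6)·(-1−(-6))) = ½·(-15 + 0 + 55/6) = -35/12, so the A_3-coordinate is 1/6.

(1/2, 1/3, 1/6)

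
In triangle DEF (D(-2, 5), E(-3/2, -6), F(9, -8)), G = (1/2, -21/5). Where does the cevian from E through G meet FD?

Barycentric coordinates of G with respect to DEF: (1/5, 3/5, 1/5).
On side FD the E-coordinate is zero; dropping G's E-weight 3/5 and renormalizing the remaining 1/5 : 1/5 gives weights 1/2, 1/2 on F, D.
H = (1/2)·(9, -8) + (1/2)·(-2, 5) = (7/2, -3/2).

(7/2, -3/2)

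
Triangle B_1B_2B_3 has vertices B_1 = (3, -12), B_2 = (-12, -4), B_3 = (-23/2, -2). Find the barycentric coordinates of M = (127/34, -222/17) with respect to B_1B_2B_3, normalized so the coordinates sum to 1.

Signed area of the reference triangle: [B_1B_2B_3] = ½·(3·(-4−(-2)) + (-12)·(-2−(-12)) + (-23/2)·(-12−(-4))) = ½·(-6 − 120 + 92) = -17.
[MB_2B_3] = ½·((127/34)·(-4−(-2)) + (-12)·(-2−(-222/17)) + (-23/2)·(-222/17−(-4))) = ½·(-127/17 − 2256/17 + 1771/17) = -18, so the B_1-coordinate is (-18)/(-17) = 18/17.
[B_1MB_3] = ½·(3·(-222/17−(-2)) + (127/34)·(-2−(-12)) + (-23/2)·(-12−(-222/17))) = ½·(-564/17 + 635/17 − 207/17) = -4, so the B_2-coordinate is 4/17.
[B_1B_2M] = ½·(3·(-4−(-222/17)) + (-12)·(-222/17−(-12)) + (127/34)·(-12−(-4))) = ½·(462/17 + 216/17 − 508/17) = 5, so the B_3-coordinate is -5/17.
Check: 18/17 + 4/17 − 5/17 = 1.

(18/17, 4/17, -5/17)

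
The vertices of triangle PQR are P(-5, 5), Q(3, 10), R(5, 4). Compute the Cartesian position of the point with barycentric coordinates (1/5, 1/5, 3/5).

(13/5, 27/5)

S = (1/5)·P + (1/5)·Q + (3/5)·R.
x-coordinate: (1/5)·(-5) + (1/5)·3 + (3/5)·5 = 13/5.
y-coordinate: (1/5)·5 + (1/5)·10 + (3/5)·4 = 27/5.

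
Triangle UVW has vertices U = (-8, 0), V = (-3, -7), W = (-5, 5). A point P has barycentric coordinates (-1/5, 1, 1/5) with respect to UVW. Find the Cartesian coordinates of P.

(-12/5, -6)

P = (-1/5)·U + 1·V + (1/5)·W.
x-coordinate: (-1/5)·(-8) + 1·(-3) + (1/5)·(-5) = -12/5.
y-coordinate: (-1/5)·0 + 1·(-7) + (1/5)·5 = -6.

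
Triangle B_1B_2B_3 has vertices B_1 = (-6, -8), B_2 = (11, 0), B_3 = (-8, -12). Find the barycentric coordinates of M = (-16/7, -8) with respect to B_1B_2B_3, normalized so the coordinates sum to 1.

(1/7, 2/7, 4/7)

Signed area of the reference triangle: [B_1B_2B_3] = ½·((-6)·(0−(-12)) + 11·(-12−(-8)) + (-8)·(-8−0)) = ½·(-72 − 44 + 64) = -26.
[MB_2B_3] = ½·((-16/7)·(0−(-12)) + 11·(-12−(-8)) + (-8)·(-8−0)) = ½·(-192/7 − 44 + 64) = -26/7, so the B_1-coordinate is (-26/7)/(-26) = 1/7.
[B_1MB_3] = ½·((-6)·(-8−(-12)) + (-16/7)·(-12−(-8)) + (-8)·(-8−(-8))) = ½·(-24 + 64/7 + 0) = -52/7, so the B_2-coordinate is 2/7.
[B_1B_2M] = ½·((-6)·(0−(-8)) + 11·(-8−(-8)) + (-16/7)·(-8−0)) = ½·(-48 + 0 + 128/7) = -104/7, so the B_3-coordinate is 4/7.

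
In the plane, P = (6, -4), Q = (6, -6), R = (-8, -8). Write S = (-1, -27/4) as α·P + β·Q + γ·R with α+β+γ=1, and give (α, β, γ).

Signed area of the reference triangle: [PQR] = ½·(6·(-6−(-8)) + 6·(-8−(-4)) + (-8)·(-4−(-6))) = ½·(12 − 24 − 16) = -14.
[SQR] = ½·((-1)·(-6−(-8)) + 6·(-8−(-27/4)) + (-8)·(-27/4−(-6))) = ½·(-2 − 15/2 + 6) = -7/4, so the P-coordinate is (-7/4)/(-14) = 1/8.
[PSR] = ½·(6·(-27/4−(-8)) + (-1)·(-8−(-4)) + (-8)·(-4−(-27/4))) = ½·(15/2 + 4 − 22) = -21/4, so the Q-coordinate is 3/8.
[PQS] = ½·(6·(-6−(-27/4)) + 6·(-27/4−(-4)) + (-1)·(-4−(-6))) = ½·(9/2 − 33/2 − 2) = -7, so the R-coordinate is 1/2.
Check: 1/8 + 3/8 + 1/2 = 1.

(1/8, 3/8, 1/2)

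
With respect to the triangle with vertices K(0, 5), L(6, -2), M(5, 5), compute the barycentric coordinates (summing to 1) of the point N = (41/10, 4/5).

(3/10, 3/5, 1/10)

Signed area of the reference triangle: [KLM] = ½·(0·(-2−5) + 6·(5−5) + 5·(5−(-2))) = ½·(0 + 0 + 35) = 35/2.
[NLM] = ½·((41/10)·(-2−5) + 6·(5−(4/5)) + 5·(4/5−(-2))) = ½·(-287/10 + 126/5 + 14) = 21/4, so the K-coordinate is (21/4)/(35/2) = 3/10.
[KNM] = ½·(0·(4/5−5) + (41/10)·(5−5) + 5·(5−(4/5))) = ½·(0 + 0 + 21) = 21/2, so the L-coordinate is 3/5.
[KLN] = ½·(0·(-2−(4/5)) + 6·(4/5−5) + (41/10)·(5−(-2))) = ½·(0 − 126/5 + 287/10) = 7/4, so the M-coordinate is 1/10.
Check: 3/10 + 3/5 + 1/10 = 1.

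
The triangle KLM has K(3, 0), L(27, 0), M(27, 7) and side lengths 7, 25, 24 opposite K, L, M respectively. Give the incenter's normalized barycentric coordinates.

The incenter has barycentric coordinates proportional to the opposite side lengths: (7 : 25 : 24).
Normalizing by 7+25+24 = 56 gives (1/8, 25/56, 3/7).

(1/8, 25/56, 3/7)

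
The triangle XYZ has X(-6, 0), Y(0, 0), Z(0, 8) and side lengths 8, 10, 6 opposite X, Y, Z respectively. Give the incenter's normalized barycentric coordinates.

(1/3, 5/12, 1/4)

The incenter has barycentric coordinates proportional to the opposite side lengths: (8 : 10 : 6).
Normalizing by 8+10+6 = 24 gives (1/3, 5/12, 1/4).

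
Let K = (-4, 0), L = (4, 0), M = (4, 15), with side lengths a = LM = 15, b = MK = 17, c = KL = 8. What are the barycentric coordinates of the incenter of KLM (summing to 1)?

The incenter has barycentric coordinates proportional to the opposite side lengths: (15 : 17 : 8).
Normalizing by 15+17+8 = 40 gives (3/8, 17/40, 1/5).

(3/8, 17/40, 1/5)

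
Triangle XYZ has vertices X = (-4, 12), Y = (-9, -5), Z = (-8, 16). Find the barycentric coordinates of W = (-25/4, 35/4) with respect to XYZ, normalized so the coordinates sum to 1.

Signed area of the reference triangle: [XYZ] = ½·((-4)·(-5−16) + (-9)·(16−12) + (-8)·(12−(-5))) = ½·(84 − 36 − 136) = -44.
[WYZ] = ½·((-25/4)·(-5−16) + (-9)·(16−(35/4)) + (-8)·(35/4−(-5))) = ½·(525/4 − 261/4 − 110) = -22, so the X-coordinate is (-22)/(-44) = 1/2.
[XWZ] = ½·((-4)·(35/4−16) + (-25/4)·(16−12) + (-8)·(12−(35/4))) = ½·(29 − 25 − 26) = -11, so the Y-coordinate is 1/4.
[XYW] = ½·((-4)·(-5−(35/4)) + (-9)·(35/4−12) + (-25/4)·(12−(-5))) = ½·(55 + 117/4 − 425/4) = -11, so the Z-coordinate is 1/4.

(1/2, 1/4, 1/4)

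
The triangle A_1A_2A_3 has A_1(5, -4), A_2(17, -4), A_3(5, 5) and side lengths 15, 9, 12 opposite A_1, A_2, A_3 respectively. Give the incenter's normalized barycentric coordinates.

(5/12, 1/4, 1/3)

The incenter has barycentric coordinates proportional to the opposite side lengths: (15 : 9 : 12).
Normalizing by 15+9+12 = 36 gives (5/12, 1/4, 1/3).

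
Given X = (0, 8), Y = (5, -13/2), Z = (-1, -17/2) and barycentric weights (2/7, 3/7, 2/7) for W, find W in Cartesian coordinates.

(13/7, -41/14)

W = (2/7)·X + (3/7)·Y + (2/7)·Z.
x-coordinate: (2/7)·0 + (3/7)·5 + (2/7)·(-1) = 13/7.
y-coordinate: (2/7)·8 + (3/7)·(-13/2) + (2/7)·(-17/2) = -41/14.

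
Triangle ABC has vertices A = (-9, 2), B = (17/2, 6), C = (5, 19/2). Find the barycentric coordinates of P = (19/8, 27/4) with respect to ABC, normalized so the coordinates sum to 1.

(1/4, 1/4, 1/2)

Signed area of the reference triangle: [ABC] = ½·((-9)·(6−(19/2)) + (17/2)·(19/2−2) + 5·(2−6)) = ½·(63/2 + 255/4 − 20) = 301/8.
[PBC] = ½·((19/8)·(6−(19/2)) + (17/2)·(19/2−(27/4)) + 5·(27/4−6)) = ½·(-133/16 + 187/8 + 15/4) = 301/32, so the A-coordinate is (301/32)/(301/8) = 1/4.
[APC] = ½·((-9)·(27/4−(19/2)) + (19/8)·(19/2−2) + 5·(2−(27/4))) = ½·(99/4 + 285/16 − 95/4) = 301/32, so the B-coordinate is 1/4.
[ABP] = ½·((-9)·(6−(27/4)) + (17/2)·(27/4−2) + (19/8)·(2−6)) = ½·(27/4 + 323/8 − 19/2) = 301/16, so the C-coordinate is 1/2.
Check: 1/4 + 1/4 + 1/2 = 1.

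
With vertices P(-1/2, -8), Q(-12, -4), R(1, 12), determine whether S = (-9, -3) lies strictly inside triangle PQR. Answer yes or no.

yes

Barycentric coordinates of S: (35/236, 355/472, 47/472).
The three coordinates are positive, positive, positive; a point is interior exactly when all three are positive.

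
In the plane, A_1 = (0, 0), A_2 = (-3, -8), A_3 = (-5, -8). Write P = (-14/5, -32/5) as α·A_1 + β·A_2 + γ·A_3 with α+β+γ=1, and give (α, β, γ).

Signed area of the reference triangle: [A_1A_2A_3] = ½·(0·(-8−(-8)) + (-3)·(-8−0) + (-5)·(0−(-8))) = ½·(0 + 24 − 40) = -8.
[PA_2A_3] = ½·((-14/5)·(-8−(-8)) + (-3)·(-8−(-32/5)) + (-5)·(-32/5−(-8))) = ½·(0 + 24/5 − 8) = -8/5, so the A_1-coordinate is (-8/5)/(-8) = 1/5.
[A_1PA_3] = ½·(0·(-32/5−(-8)) + (-14/5)·(-8−0) + (-5)·(0−(-32/5))) = ½·(0 + 112/5 − 32) = -24/5, so the A_2-coordinate is 3/5.
[A_1A_2P] = ½·(0·(-8−(-32/5)) + (-3)·(-32/5−0) + (-14/5)·(0−(-8))) = ½·(0 + 96/5 − 112/5) = -8/5, so the A_3-coordinate is 1/5.

(1/5, 3/5, 1/5)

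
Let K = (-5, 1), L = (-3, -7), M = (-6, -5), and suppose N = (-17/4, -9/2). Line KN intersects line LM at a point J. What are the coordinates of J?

(-4, -19/3)

Barycentric coordinates of N with respect to KLM: (1/4, 1/2, 1/4).
On side LM the K-coordinate is zero; dropping N's K-weight 1/4 and renormalizing the remaining 1/2 : 1/4 gives weights 2/3, 1/3 on L, M.
J = (2/3)·(-3, -7) + (1/3)·(-6, -5) = (-4, -19/3).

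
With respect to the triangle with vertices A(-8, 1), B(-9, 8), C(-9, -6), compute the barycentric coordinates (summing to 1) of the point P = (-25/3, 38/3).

Signed area of the reference triangle: [ABC] = ½·((-8)·(8−(-6)) + (-9)·(-6−1) + (-9)·(1−8)) = ½·(-112 + 63 + 63) = 7.
[PBC] = ½·((-25/3)·(8−(-6)) + (-9)·(-6−(38/3)) + (-9)·(38/3−8)) = ½·(-350/3 + 168 − 42) = 14/3, so the A-coordinate is (14/3)/7 = 2/3.
[APC] = ½·((-8)·(38/3−(-6)) + (-25/3)·(-6−1) + (-9)·(1−(38/3))) = ½·(-448/3 + 175/3 + 105) = 7, so the B-coordinate is 1.
[ABP] = ½·((-8)·(8−(38/3)) + (-9)·(38/3−1) + (-25/3)·(1−8)) = ½·(112/3 − 105 + 175/3) = -14/3, so the C-coordinate is -2/3.
Check: 2/3 + 1 − 2/3 = 1.

(2/3, 1, -2/3)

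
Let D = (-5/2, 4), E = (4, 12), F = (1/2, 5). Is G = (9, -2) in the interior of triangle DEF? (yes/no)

Barycentric coordinates of G: (-24/5, -59/35, 262/35).
The three coordinates are negative, negative, positive; a point is interior exactly when all three are positive.

no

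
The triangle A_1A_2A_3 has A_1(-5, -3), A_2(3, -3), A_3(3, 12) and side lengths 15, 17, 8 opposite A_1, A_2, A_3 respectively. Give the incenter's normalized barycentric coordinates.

The incenter has barycentric coordinates proportional to the opposite side lengths: (15 : 17 : 8).
Normalizing by 15+17+8 = 40 gives (3/8, 17/40, 1/5).

(3/8, 17/40, 1/5)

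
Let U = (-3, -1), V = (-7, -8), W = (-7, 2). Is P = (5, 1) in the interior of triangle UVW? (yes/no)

no

Barycentric coordinates of P: (3, -4/5, -6/5).
The three coordinates are positive, negative, negative; a point is interior exactly when all three are positive.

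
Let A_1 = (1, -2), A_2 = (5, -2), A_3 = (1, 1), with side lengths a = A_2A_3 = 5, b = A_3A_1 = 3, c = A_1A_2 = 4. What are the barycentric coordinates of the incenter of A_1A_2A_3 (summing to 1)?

The incenter has barycentric coordinates proportional to the opposite side lengths: (5 : 3 : 4).
Normalizing by 5+3+4 = 12 gives (5/12, 1/4, 1/3).

(5/12, 1/4, 1/3)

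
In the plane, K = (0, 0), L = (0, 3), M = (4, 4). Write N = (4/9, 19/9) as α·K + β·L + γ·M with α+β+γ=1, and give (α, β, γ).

Signed area of the reference triangle: [KLM] = ½·(0·(3−4) + 0·(4−0) + 4·(0−3)) = ½·(0 + 0 − 12) = -6.
[NLM] = ½·((4/9)·(3−4) + 0·(4−(19/9)) + 4·(19/9−3)) = ½·(-4/9 + 0 − 32/9) = -2, so the K-coordinate is (-2)/(-6) = 1/3.
[KNM] = ½·(0·(19/9−4) + (4/9)·(4−0) + 4·(0−(19/9))) = ½·(0 + 16/9 − 76/9) = -10/3, so the L-coordinate is 5/9.
[KLN] = ½·(0·(3−(19/9)) + 0·(19/9−0) + (4/9)·(0−3)) = ½·(0 + 0 − 4/3) = -2/3, so the M-coordinate is 1/9.
Check: 1/3 + 5/9 + 1/9 = 1.

(1/3, 5/9, 1/9)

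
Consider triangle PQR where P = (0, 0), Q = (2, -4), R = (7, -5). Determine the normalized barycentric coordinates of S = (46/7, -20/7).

(4/7, -5/7, 8/7)

Signed area of the reference triangle: [PQR] = ½·(0·(-4−(-5)) + 2·(-5−0) + 7·(0−(-4))) = ½·(0 − 10 + 28) = 9.
[SQR] = ½·((46/7)·(-4−(-5)) + 2·(-5−(-20/7)) + 7·(-20/7−(-4))) = ½·(46/7 − 30/7 + 8) = 36/7, so the P-coordinate is (36/7)/9 = 4/7.
[PSR] = ½·(0·(-20/7−(-5)) + (46/7)·(-5−0) + 7·(0−(-20/7))) = ½·(0 − 230/7 + 20) = -45/7, so the Q-coordinate is -5/7.
[PQS] = ½·(0·(-4−(-20/7)) + 2·(-20/7−0) + (46/7)·(0−(-4))) = ½·(0 − 40/7 + 184/7) = 72/7, so the R-coordinate is 8/7.
Check: 4/7 − 5/7 + 8/7 = 1.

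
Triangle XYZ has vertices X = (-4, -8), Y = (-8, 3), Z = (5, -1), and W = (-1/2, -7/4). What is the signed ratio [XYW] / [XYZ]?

[XYZ] = ½·((-4)·(3−(-1)) + (-8)·(-1−(-8)) + 5·(-8−3)) = ½·(-16 − 56 − 55) = -127/2.
[XYW] = ½·((-4)·(3−(-7/4)) + (-8)·(-7/4−(-8)) + (-1/2)·(-8−3)) = ½·(-19 − 50 + 11/2) = -127/4, so the ratio is (-127/4)/(-127/2) = 1/2.

1/2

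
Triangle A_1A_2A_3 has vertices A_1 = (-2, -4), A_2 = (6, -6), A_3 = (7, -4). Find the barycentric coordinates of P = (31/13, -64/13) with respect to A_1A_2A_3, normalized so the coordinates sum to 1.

Signed area of the reference triangle: [A_1A_2A_3] = ½·((-2)·(-6−(-4)) + 6·(-4−(-4)) + 7·(-4−(-6))) = ½·(4 + 0 + 14) = 9.
[PA_2A_3] = ½·((31/13)·(-6−(-4)) + 6·(-4−(-64/13)) + 7·(-64/13−(-6))) = ½·(-62/13 + 72/13 + 98/13) = 54/13, so the A_1-coordinate is (54/13)/9 = 6/13.
[A_1PA_3] = ½·((-2)·(-64/13−(-4)) + (31/13)·(-4−(-4)) + 7·(-4−(-64/13))) = ½·(24/13 + 0 + 84/13) = 54/13, so the A_2-coordinate is 6/13.
[A_1A_2P] = ½·((-2)·(-6−(-64/13)) + 6·(-64/13−(-4)) + (31/13)·(-4−(-6))) = ½·(28/13 − 72/13 + 62/13) = 9/13, so the A_3-coordinate is 1/13.
Check: 6/13 + 6/13 + 1/13 = 1.

(6/13, 6/13, 1/13)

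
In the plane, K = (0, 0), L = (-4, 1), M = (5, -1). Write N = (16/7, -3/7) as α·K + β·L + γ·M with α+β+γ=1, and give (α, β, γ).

(2/7, 1/7, 4/7)

Signed area of the reference triangle: [KLM] = ½·(0·(1−(-1)) + (-4)·(-1−0) + 5·(0−1)) = ½·(0 + 4 − 5) = -1/2.
[NLM] = ½·((16/7)·(1−(-1)) + (-4)·(-1−(-3/7)) + 5·(-3/7−1)) = ½·(32/7 + 16/7 − 50/7) = -1/7, so the K-coordinate is (-1/7)/(-1/2) = 2/7.
[KNM] = ½·(0·(-3/7−(-1)) + (16/7)·(-1−0) + 5·(0−(-3/7))) = ½·(0 − 16/7 + 15/7) = -1/14, so the L-coordinate is 1/7.
[KLN] = ½·(0·(1−(-3/7)) + (-4)·(-3/7−0) + (16/7)·(0−1)) = ½·(0 + 12/7 − 16/7) = -2/7, so the M-coordinate is 4/7.
Check: 2/7 + 1/7 + 4/7 = 1.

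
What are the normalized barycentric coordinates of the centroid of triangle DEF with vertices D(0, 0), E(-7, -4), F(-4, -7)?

The centroid is the average of the vertices, so each weight is 1/3.

(1/3, 1/3, 1/3)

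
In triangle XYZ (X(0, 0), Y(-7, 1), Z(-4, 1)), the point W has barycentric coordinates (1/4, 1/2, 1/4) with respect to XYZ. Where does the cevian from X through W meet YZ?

Line XW meets YZ where the X-coordinate vanishes; zeroing W's X-weight and renormalizing leaves Y, Z-weights 1/2 : 1/4 → (2/3, 1/3).
So V = (2/3)·Y + (1/3)·Z = (-6, 1).

(-6, 1)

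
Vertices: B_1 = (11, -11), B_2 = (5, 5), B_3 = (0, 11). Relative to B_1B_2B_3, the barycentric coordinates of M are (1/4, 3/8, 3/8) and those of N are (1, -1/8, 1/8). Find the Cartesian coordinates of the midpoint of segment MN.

(15/2, -7/2)

Barycentric coordinates of the midpoint are the average: (5/8, 1/8, 1/4).
Converting: (5/8)·B_1 + (1/8)·B_2 + (1/4)·B_3 = (15/2, -7/2).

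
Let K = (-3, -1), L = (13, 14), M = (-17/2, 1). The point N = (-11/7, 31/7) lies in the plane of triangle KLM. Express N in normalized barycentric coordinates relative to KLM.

(1/7, 2/7, 4/7)

Signed area of the reference triangle: [KLM] = ½·((-3)·(14−1) + 13·(1−(-1)) + (-17/2)·(-1−14)) = ½·(-39 + 26 + 255/2) = 229/4.
[NLM] = ½·((-11/7)·(14−1) + 13·(1−(31/7)) + (-17/2)·(31/7−14)) = ½·(-143/7 − 312/7 + 1139/14) = 229/28, so the K-coordinate is (229/28)/(229/4) = 1/7.
[KNM] = ½·((-3)·(31/7−1) + (-11/7)·(1−(-1)) + (-17/2)·(-1−(31/7))) = ½·(-72/7 − 22/7 + 323/7) = 229/14, so the L-coordinate is 2/7.
[KLN] = ½·((-3)·(14−(31/7)) + 13·(31/7−(-1)) + (-11/7)·(-1−14)) = ½·(-201/7 + 494/7 + 165/7) = 229/7, so the M-coordinate is 4/7.
Check: 1/7 + 2/7 + 4/7 = 1.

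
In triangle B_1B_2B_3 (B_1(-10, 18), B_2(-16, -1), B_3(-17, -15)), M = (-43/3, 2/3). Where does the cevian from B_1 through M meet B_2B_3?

(-33/2, -8)

Barycentric coordinates of M with respect to B_1B_2B_3: (1/3, 1/3, 1/3).
On side B_2B_3 the B_1-coordinate is zero; dropping M's B_1-weight 1/3 and renormalizing the remaining 1/3 : 1/3 gives weights 1/2, 1/2 on B_2, B_3.
N = (1/2)·(-16, -1) + (1/2)·(-17, -15) = (-33/2, -8).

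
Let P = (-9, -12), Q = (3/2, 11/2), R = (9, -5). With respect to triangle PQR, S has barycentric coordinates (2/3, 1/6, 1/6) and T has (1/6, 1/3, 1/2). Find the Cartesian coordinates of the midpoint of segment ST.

Barycentric coordinates of the midpoint are the average: (5/12, 1/4, 1/3).
Converting: (5/12)·P + (1/4)·Q + (1/3)·R = (-3/8, -127/24).

(-3/8, -127/24)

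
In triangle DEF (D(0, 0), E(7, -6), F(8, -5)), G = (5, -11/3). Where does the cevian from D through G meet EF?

(15/2, -11/2)

Barycentric coordinates of G with respect to DEF: (1/3, 1/3, 1/3).
On side EF the D-coordinate is zero; dropping G's D-weight 1/3 and renormalizing the remaining 1/3 : 1/3 gives weights 1/2, 1/2 on E, F.
H = (1/2)·(7, -6) + (1/2)·(8, -5) = (15/2, -11/2).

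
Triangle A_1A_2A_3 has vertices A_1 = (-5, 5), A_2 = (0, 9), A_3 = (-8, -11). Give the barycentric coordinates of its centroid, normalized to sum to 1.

(1/3, 1/3, 1/3)

The centroid is the average of the vertices, so each weight is 1/3.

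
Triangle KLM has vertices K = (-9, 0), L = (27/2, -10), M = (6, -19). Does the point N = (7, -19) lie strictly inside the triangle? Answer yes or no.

no

Barycentric coordinates of N: (-6/185, 38/555, 107/111).
The three coordinates are negative, positive, positive; a point is interior exactly when all three are positive.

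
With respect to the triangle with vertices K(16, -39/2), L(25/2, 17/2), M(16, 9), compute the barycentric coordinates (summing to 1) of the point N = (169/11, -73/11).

Signed area of the reference triangle: [KLM] = ½·(16·(17/2−9) + (25/2)·(9−(-39/2)) + 16·(-39/2−(17/2))) = ½·(-8 + 1425/4 − 448) = -399/8.
[NLM] = ½·((169/11)·(17/2−9) + (25/2)·(9−(-73/11)) + 16·(-73/11−(17/2))) = ½·(-169/22 + 2150/11 − 2664/11) = -1197/44, so the K-coordinate is (-1197/44)/(-399/8) = 6/11.
[KNM] = ½·(16·(-73/11−9) + (169/11)·(9−(-39/2)) + 16·(-39/2−(-73/11))) = ½·(-2752/11 + 9633/22 − 2264/11) = -399/44, so the L-coordinate is 2/11.
[KLN] = ½·(16·(17/2−(-73/11)) + (25/2)·(-73/11−(-39/2)) + (169/11)·(-39/2−(17/2))) = ½·(2664/11 + 7075/44 − 4732/11) = -1197/88, so the M-coordinate is 3/11.
Check: 6/11 + 2/11 + 3/11 = 1.

(6/11, 2/11, 3/11)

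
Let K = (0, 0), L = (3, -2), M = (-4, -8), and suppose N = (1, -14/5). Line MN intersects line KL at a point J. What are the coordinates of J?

Barycentric coordinates of N with respect to KLM: (1/5, 3/5, 1/5).
On side KL the M-coordinate is zero; dropping N's M-weight 1/5 and renormalizing the remaining 1/5 : 3/5 gives weights 1/4, 3/4 on K, L.
J = (1/4)·(0, 0) + (3/4)·(3, -2) = (9/4, -3/2).

(9/4, -3/2)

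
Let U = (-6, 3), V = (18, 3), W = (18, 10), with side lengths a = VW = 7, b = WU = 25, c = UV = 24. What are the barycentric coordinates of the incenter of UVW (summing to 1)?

The incenter has barycentric coordinates proportional to the opposite side lengths: (7 : 25 : 24).
Normalizing by 7+25+24 = 56 gives (1/8, 25/56, 3/7).

(1/8, 25/56, 3/7)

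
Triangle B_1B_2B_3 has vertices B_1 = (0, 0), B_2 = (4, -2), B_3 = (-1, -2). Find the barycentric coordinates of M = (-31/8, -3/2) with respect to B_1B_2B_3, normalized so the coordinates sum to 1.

(1/4, -5/8, 11/8)

Signed area of the reference triangle: [B_1B_2B_3] = ½·(0·(-2−(-2)) + 4·(-2−0) + (-1)·(0−(-2))) = ½·(0 − 8 − 2) = -5.
[MB_2B_3] = ½·((-31/8)·(-2−(-2)) + 4·(-2−(-3/2)) + (-1)·(-3/2−(-2))) = ½·(0 − 2 − 1/2) = -5/4, so the B_1-coordinate is (-5/4)/(-5) = 1/4.
[B_1MB_3] = ½·(0·(-3/2−(-2)) + (-31/8)·(-2−0) + (-1)·(0−(-3/2))) = ½·(0 + 31/4 − 3/2) = 25/8, so the B_2-coordinate is -5/8.
[B_1B_2M] = ½·(0·(-2−(-3/2)) + 4·(-3/2−0) + (-31/8)·(0−(-2))) = ½·(0 − 6 − 31/4) = -55/8, so the B_3-coordinate is 11/8.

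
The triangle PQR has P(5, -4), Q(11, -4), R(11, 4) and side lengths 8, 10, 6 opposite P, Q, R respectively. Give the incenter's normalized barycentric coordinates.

The incenter has barycentric coordinates proportional to the opposite side lengths: (8 : 10 : 6).
Normalizing by 8+10+6 = 24 gives (1/3, 5/12, 1/4).

(1/3, 5/12, 1/4)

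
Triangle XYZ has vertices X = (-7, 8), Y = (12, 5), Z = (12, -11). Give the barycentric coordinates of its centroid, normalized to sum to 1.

The centroid is the average of the vertices, so each weight is 1/3.

(1/3, 1/3, 1/3)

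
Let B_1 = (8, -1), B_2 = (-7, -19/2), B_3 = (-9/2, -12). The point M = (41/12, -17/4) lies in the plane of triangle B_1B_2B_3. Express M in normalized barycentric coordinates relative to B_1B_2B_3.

Signed area of the reference triangle: [B_1B_2B_3] = ½·(8·(-19/2−(-12)) + (-7)·(-12−(-1)) + (-9/2)·(-1−(-19/2))) = ½·(20 + 77 − 153/4) = 235/8.
[MB_2B_3] = ½·((41/12)·(-19/2−(-12)) + (-7)·(-12−(-17/4)) + (-9/2)·(-17/4−(-19/2))) = ½·(205/24 + 217/4 − 189/8) = 235/12, so the B_1-coordinate is (235/12)/(235/8) = 2/3.
[B_1MB_3] = ½·(8·(-17/4−(-12)) + (41/12)·(-12−(-1)) + (-9/2)·(-1−(-17/4))) = ½·(62 − 451/12 − 117/8) = 235/48, so the B_2-coordinate is 1/6.
[B_1B_2M] = ½·(8·(-19/2−(-17/4)) + (-7)·(-17/4−(-1)) + (41/12)·(-1−(-19/2))) = ½·(-42 + 91/4 + 697/24) = 235/48, so the B_3-coordinate is 1/6.

(2/3, 1/6, 1/6)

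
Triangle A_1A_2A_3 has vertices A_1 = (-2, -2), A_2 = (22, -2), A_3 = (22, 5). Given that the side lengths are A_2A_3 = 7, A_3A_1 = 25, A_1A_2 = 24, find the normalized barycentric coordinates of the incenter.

The incenter has barycentric coordinates proportional to the opposite side lengths: (7 : 25 : 24).
Normalizing by 7+25+24 = 56 gives (1/8, 25/56, 3/7).

(1/8, 25/56, 3/7)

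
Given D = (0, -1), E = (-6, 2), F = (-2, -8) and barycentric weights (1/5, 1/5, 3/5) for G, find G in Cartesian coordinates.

G = (1/5)·D + (1/5)·E + (3/5)·F.
x-coordinate: (1/5)·0 + (1/5)·(-6) + (3/5)·(-2) = -12/5.
y-coordinate: (1/5)·(-1) + (1/5)·2 + (3/5)·(-8) = -23/5.

(-12/5, -23/5)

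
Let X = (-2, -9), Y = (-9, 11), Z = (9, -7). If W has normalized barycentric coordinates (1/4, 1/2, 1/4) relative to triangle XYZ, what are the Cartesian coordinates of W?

(-11/4, 3/2)

W = (1/4)·X + (1/2)·Y + (1/4)·Z.
x-coordinate: (1/4)·(-2) + (1/2)·(-9) + (1/4)·9 = -11/4.
y-coordinate: (1/4)·(-9) + (1/2)·11 + (1/4)·(-7) = 3/2.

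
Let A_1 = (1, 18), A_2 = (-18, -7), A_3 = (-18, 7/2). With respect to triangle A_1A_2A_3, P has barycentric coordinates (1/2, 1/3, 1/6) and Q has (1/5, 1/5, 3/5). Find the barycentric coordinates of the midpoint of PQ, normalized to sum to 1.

Since both coordinate triples sum to 1, the midpoint's barycentrics are the componentwise average.
(1/2+1/5)/2 = 7/20; similarly 4/15 and 23/60.

(7/20, 4/15, 23/60)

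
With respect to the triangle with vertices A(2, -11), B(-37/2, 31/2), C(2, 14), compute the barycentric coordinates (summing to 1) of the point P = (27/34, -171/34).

Signed area of the reference triangle: [ABC] = ½·(2·(31/2−14) + (-37/2)·(14−(-11)) + 2·(-11−(31/2))) = ½·(3 − 925/2 − 53) = -1025/4.
[PBC] = ½·((27/34)·(31/2−14) + (-37/2)·(14−(-171/34)) + 2·(-171/34−(31/2))) = ½·(81/68 − 23939/68 − 698/17) = -13325/68, so the A-coordinate is (-13325/68)/(-1025/4) = 13/17.
[APC] = ½·(2·(-171/34−14) + (27/34)·(14−(-11)) + 2·(-11−(-171/34))) = ½·(-647/17 + 675/34 − 203/17) = -1025/68, so the B-coordinate is 1/17.
[ABP] = ½·(2·(31/2−(-171/34)) + (-37/2)·(-171/34−(-11)) + (27/34)·(-11−(31/2))) = ½·(698/17 − 7511/68 − 1431/68) = -3075/68, so the C-coordinate is 3/17.

(13/17, 1/17, 3/17)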